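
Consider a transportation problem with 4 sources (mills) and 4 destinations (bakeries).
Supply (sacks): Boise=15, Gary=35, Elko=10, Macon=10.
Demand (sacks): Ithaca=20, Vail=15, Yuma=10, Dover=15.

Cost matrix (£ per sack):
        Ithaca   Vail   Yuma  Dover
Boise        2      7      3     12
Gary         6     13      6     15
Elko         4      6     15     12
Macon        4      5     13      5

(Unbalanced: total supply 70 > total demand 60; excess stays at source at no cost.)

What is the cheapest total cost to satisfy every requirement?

One minimum-cost allocation:
  Boise->Ithaca: 10 × £2 = £20
  Boise->Vail: 5 × £7 = £35
  Gary->Ithaca: 10 × £6 = £60
  Gary->Yuma: 10 × £6 = £60
  Gary->Dover: 5 × £15 = £75
  Elko->Vail: 10 × £6 = £60
  Macon->Dover: 10 × £5 = £50
Total = 20 + 35 + 60 + 60 + 75 + 60 + 50 = £360.
(Supply check: Boise ships 15; Gary ships 25; Elko ships 10; Macon ships 10.)

360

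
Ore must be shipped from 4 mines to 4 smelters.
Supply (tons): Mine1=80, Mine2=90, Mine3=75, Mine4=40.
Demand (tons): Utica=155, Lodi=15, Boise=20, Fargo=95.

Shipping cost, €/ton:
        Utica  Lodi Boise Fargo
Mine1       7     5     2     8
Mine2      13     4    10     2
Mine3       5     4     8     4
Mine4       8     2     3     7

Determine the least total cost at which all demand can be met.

1240

Optimal allocation:
  Mine1 to Utica: 80 tons
  Mine2 to Fargo: 90 tons
  Mine3 to Utica: 75 tons
  Mine4 to Lodi: 15 tons
  Mine4 to Boise: 20 tons
  Mine4 to Fargo: 5 tons
Total cost = €1240.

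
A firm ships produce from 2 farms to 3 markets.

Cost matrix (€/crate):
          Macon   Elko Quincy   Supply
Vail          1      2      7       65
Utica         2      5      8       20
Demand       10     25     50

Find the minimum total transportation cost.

Optimal allocation:
  Vail->Macon: 10 crates
  Vail->Elko: 25 crates
  Vail->Quincy: 30 crates
  Utica->Quincy: 20 crates
Total cost = €430.
(Supply check: Vail ships 65; Utica ships 20.)

430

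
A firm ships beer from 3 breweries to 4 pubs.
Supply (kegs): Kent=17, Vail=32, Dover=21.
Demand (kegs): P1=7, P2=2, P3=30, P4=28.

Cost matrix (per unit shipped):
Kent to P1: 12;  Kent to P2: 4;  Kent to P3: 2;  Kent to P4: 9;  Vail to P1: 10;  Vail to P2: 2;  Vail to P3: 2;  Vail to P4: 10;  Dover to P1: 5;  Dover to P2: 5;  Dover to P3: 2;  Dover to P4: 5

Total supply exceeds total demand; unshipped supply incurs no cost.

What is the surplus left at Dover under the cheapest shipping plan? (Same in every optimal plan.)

Minimum-cost shipments:
  Kent to P3: 3 × 2 = 6
  Kent to P4: 14 × 9 = 126
  Vail to P2: 2 × 2 = 4
  Vail to P3: 27 × 2 = 54
  Dover to P1: 7 × 5 = 35
  Dover to P4: 14 × 5 = 70
Total cost = 295.
Dover ships 21 of its 21, leaving 0.

0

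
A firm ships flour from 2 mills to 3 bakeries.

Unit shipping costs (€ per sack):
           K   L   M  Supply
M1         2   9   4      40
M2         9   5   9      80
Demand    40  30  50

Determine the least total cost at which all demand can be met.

One minimum-cost allocation:
  M1 to K: 40 sacks
  M2 to L: 30 sacks
  M2 to M: 50 sacks
Total cost = €680.

680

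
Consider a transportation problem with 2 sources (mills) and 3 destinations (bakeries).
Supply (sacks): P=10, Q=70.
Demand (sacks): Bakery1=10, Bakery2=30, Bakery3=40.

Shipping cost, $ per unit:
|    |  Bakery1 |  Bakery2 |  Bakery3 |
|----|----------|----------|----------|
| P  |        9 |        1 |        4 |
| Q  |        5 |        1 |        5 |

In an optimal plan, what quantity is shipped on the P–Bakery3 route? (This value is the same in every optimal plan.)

The minimum-cost plan:
  P->Bakery3: 10 sacks
  Q->Bakery1: 10 sacks
  Q->Bakery2: 30 sacks
  Q->Bakery3: 30 sacks
Total cost = $270.
So P→Bakery3 carries 10 sacks.

10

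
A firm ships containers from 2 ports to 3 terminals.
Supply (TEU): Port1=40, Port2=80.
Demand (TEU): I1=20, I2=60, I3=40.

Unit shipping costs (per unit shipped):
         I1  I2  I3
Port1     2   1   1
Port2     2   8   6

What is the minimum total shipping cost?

480

Optimal allocation:
  Port1->I2: 40 × 1 = 40
  Port2->I1: 20 × 2 = 40
  Port2->I2: 20 × 8 = 160
  Port2->I3: 40 × 6 = 240
Total = 40 + 40 + 160 + 240 = 480.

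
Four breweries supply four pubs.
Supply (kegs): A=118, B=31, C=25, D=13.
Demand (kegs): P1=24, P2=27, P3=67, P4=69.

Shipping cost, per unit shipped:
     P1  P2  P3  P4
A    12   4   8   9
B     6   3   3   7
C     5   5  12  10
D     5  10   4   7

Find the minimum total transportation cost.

1179

One minimum-cost allocation:
  A to P2: 26 × 4 = 104
  A to P3: 23 × 8 = 184
  A to P4: 69 × 9 = 621
  B to P3: 31 × 3 = 93
  C to P1: 24 × 5 = 120
  C to P2: 1 × 5 = 5
  D to P3: 13 × 4 = 52
Total = 104 + 184 + 621 + 93 + 120 + 5 + 52 = 1179.
(Supply check: A ships 118; B ships 31; C ships 25; D ships 13.)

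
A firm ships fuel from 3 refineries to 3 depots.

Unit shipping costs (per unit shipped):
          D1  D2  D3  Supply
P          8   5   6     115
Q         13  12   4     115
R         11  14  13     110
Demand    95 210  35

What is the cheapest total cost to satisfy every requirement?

Optimal allocation:
  P to D2: 115 × 5 = 575
  Q to D2: 80 × 12 = 960
  Q to D3: 35 × 4 = 140
  R to D1: 95 × 11 = 1045
  R to D2: 15 × 14 = 210
Total = 575 + 960 + 140 + 1045 + 210 = 2930.
(Supply check: P ships 115; Q ships 115; R ships 110.)

2930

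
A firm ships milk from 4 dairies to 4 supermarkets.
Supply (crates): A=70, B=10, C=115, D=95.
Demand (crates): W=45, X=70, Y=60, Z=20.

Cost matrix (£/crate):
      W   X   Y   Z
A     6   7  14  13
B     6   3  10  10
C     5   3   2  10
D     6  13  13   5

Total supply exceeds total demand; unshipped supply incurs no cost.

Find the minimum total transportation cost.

A cheapest plan:
  A to X: 5 crates
  B to X: 10 crates
  C to X: 55 crates
  C to Y: 60 crates
  D to W: 45 crates
  D to Z: 20 crates
Total cost = £720.

720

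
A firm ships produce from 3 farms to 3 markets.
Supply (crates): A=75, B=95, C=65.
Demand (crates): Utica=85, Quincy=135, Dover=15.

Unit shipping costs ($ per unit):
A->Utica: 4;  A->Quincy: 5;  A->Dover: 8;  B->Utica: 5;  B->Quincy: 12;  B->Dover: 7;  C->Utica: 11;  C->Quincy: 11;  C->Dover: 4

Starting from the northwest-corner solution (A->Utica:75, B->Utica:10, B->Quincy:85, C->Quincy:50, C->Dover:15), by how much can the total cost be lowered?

450

Current plan cost = 75·4 + 10·5 + 85·12 + 50·11 + 15·4 = $1980.
Optimal plan:
  A to Quincy: 75 × $5 = $375
  B to Utica: 85 × $5 = $425
  B to Quincy: 10 × $12 = $120
  C to Quincy: 50 × $11 = $550
  C to Dover: 15 × $4 = $60
Optimal cost = $1530.
Saving = 1980 − 1530 = $450.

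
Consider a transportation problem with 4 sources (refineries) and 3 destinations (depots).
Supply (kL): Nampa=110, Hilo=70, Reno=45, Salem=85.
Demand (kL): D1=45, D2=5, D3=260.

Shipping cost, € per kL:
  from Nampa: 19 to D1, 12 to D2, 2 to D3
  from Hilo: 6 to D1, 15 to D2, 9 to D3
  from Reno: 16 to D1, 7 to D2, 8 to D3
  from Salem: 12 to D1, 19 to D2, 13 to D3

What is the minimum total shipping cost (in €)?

2175

One minimum-cost allocation:
  Nampa→D3: 110 × €2 = €220
  Hilo→D1: 45 × €6 = €270
  Hilo→D3: 25 × €9 = €225
  Reno→D2: 5 × €7 = €35
  Reno→D3: 40 × €8 = €320
  Salem→D3: 85 × €13 = €1105
Total = 220 + 270 + 225 + 35 + 320 + 1105 = €2175.
(Supply check: Nampa ships 110; Hilo ships 70; Reno ships 45; Salem ships 85.)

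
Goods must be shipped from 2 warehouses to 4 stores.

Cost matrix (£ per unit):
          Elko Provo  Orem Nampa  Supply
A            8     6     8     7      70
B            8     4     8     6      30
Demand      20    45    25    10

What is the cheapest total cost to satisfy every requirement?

An optimal shipping plan:
  A to Elko: 20 units
  A to Provo: 15 units
  A to Orem: 25 units
  A to Nampa: 10 units
  B to Provo: 30 units
Total cost = £640.

640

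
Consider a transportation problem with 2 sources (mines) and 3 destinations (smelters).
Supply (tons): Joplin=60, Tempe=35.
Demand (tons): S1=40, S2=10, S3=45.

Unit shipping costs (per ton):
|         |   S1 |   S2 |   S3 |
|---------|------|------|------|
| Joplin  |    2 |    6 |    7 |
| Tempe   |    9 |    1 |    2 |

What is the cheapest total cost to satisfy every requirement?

280

A cheapest plan:
  Joplin→S1: 40 × 2 = 80
  Joplin→S2: 10 × 6 = 60
  Joplin→S3: 10 × 7 = 70
  Tempe→S3: 35 × 2 = 70
Total = 80 + 60 + 70 + 70 = 280.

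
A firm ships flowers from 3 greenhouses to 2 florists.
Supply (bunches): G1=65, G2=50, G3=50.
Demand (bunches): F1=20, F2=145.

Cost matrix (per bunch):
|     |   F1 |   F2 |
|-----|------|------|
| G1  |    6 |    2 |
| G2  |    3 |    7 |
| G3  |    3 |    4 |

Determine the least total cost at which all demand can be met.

An optimal shipping plan:
  G1 to F2: 65 × 2 = 130
  G2 to F1: 20 × 3 = 60
  G2 to F2: 30 × 7 = 210
  G3 to F2: 50 × 4 = 200
Total = 130 + 60 + 210 + 200 = 600.
(Supply check: G1 ships 65; G2 ships 50; G3 ships 50.)

600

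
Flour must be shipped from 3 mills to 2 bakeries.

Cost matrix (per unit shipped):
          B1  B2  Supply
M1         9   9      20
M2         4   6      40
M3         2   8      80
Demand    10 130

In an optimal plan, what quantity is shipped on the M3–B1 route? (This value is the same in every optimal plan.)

The minimum-cost plan:
  M1 to B2: 20 sacks
  M2 to B2: 40 sacks
  M3 to B1: 10 sacks
  M3 to B2: 70 sacks
Total cost = 1000.
So M3→B1 carries 10 sacks.

10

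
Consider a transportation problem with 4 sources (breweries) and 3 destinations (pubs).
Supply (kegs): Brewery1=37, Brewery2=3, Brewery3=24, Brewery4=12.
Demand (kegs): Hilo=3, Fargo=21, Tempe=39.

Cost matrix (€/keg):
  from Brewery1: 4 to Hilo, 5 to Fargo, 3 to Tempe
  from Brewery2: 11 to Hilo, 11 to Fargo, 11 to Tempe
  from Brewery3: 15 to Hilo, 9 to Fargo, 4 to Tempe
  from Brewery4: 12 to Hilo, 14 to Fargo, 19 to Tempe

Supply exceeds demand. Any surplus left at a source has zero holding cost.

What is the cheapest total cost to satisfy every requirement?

270

An optimal shipping plan:
  Brewery1→Hilo: 3 × €4 = €12
  Brewery1→Fargo: 19 × €5 = €95
  Brewery1→Tempe: 15 × €3 = €45
  Brewery2→Fargo: 2 × €11 = €22
  Brewery3→Tempe: 24 × €4 = €96
Total = 12 + 95 + 45 + 22 + 96 = €270.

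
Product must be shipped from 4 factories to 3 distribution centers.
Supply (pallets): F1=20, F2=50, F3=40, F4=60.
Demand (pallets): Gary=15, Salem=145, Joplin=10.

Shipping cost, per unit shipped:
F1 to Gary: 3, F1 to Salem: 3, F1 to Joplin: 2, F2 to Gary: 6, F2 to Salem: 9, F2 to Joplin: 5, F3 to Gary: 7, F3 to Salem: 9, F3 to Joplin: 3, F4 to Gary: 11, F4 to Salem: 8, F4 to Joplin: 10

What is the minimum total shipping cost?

Optimal allocation:
  F1->Salem: 20 × 3 = 60
  F2->Gary: 15 × 6 = 90
  F2->Salem: 35 × 9 = 315
  F3->Salem: 30 × 9 = 270
  F3->Joplin: 10 × 3 = 30
  F4->Salem: 60 × 8 = 480
Total = 60 + 90 + 315 + 270 + 30 + 480 = 1245.
(Supply check: F1 ships 20; F2 ships 50; F3 ships 40; F4 ships 60.)

1245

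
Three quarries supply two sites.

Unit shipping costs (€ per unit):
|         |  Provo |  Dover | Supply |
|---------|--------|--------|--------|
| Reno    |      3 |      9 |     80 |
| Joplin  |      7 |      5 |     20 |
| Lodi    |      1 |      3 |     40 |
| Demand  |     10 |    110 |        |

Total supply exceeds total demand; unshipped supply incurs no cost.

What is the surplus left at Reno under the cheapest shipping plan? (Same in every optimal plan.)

20

An optimal plan:
  Reno→Provo: 10 × €3 = €30
  Reno→Dover: 50 × €9 = €450
  Joplin→Dover: 20 × €5 = €100
  Lodi→Dover: 40 × €3 = €120
Total cost = €700.
Reno ships 60 of its 80, leaving 20.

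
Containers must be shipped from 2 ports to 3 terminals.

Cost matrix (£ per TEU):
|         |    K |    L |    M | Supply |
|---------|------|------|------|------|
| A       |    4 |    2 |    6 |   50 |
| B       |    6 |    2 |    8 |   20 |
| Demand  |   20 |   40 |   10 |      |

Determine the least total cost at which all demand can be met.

An optimal shipping plan:
  A->K: 20 TEU
  A->L: 20 TEU
  A->M: 10 TEU
  B->L: 20 TEU
Total cost = £220.

220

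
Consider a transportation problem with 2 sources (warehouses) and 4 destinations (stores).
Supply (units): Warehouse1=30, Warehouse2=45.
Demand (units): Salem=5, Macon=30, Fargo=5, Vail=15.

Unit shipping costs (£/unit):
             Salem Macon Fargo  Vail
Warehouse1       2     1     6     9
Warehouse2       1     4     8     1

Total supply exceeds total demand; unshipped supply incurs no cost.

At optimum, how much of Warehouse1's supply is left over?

0

An optimal plan:
  Warehouse1–Macon: 30 × £1 = £30
  Warehouse2–Salem: 5 × £1 = £5
  Warehouse2–Fargo: 5 × £8 = £40
  Warehouse2–Vail: 15 × £1 = £15
Total cost = £90.
Warehouse1 ships 30 of its 30, leaving 0.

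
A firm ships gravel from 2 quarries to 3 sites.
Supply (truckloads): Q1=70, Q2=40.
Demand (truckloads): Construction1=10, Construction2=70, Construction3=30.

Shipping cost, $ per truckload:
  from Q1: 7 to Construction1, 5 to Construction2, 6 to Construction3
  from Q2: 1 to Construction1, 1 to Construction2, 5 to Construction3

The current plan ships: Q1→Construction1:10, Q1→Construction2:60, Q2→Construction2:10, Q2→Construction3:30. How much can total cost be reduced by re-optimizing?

Current plan cost = 10·7 + 60·5 + 10·1 + 30·5 = $530.
Optimal plan:
  Q1->Construction2: 40 × $5 = $200
  Q1->Construction3: 30 × $6 = $180
  Q2->Construction1: 10 × $1 = $10
  Q2->Construction2: 30 × $1 = $30
Optimal cost = $420.
Saving = 530 − 420 = $110.

110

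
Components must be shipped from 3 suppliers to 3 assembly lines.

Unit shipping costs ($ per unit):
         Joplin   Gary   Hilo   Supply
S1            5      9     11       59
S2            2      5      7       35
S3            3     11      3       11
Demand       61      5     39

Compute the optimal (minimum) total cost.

One minimum-cost allocation:
  S1→Joplin: 59 × $5 = $295
  S2→Joplin: 2 × $2 = $4
  S2→Gary: 5 × $5 = $25
  S2→Hilo: 28 × $7 = $196
  S3→Hilo: 11 × $3 = $33
Total = 295 + 4 + 25 + 196 + 33 = $553.
(Supply check: S1 ships 59; S2 ships 35; S3 ships 11.)

553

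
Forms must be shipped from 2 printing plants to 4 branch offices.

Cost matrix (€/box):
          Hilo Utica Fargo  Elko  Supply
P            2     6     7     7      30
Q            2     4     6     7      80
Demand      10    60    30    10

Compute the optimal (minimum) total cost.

520

An optimal shipping plan:
  P to Hilo: 10 × €2 = €20
  P to Fargo: 10 × €7 = €70
  P to Elko: 10 × €7 = €70
  Q to Utica: 60 × €4 = €240
  Q to Fargo: 20 × €6 = €120
Total = 20 + 70 + 70 + 240 + 120 = €520.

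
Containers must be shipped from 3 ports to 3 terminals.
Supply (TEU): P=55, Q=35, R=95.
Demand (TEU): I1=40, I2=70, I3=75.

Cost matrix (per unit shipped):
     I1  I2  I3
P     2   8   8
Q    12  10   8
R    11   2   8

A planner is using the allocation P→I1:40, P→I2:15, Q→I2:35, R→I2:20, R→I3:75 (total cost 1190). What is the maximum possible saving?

370

Current plan cost = 40·2 + 15·8 + 35·10 + 20·2 + 75·8 = 1190.
Optimal plan:
  P to I1: 40 × 2 = 80
  P to I3: 15 × 8 = 120
  Q to I3: 35 × 8 = 280
  R to I2: 70 × 2 = 140
  R to I3: 25 × 8 = 200
Optimal cost = 820.
Saving = 1190 − 820 = 370.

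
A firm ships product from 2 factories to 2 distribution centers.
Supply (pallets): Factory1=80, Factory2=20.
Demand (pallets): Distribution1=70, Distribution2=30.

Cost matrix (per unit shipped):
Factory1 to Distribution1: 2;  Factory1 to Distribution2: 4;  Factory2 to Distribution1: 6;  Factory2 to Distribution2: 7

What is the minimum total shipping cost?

320

A cheapest plan:
  Factory1->Distribution1: 70 × 2 = 140
  Factory1->Distribution2: 10 × 4 = 40
  Factory2->Distribution2: 20 × 7 = 140
Total = 140 + 40 + 140 = 320.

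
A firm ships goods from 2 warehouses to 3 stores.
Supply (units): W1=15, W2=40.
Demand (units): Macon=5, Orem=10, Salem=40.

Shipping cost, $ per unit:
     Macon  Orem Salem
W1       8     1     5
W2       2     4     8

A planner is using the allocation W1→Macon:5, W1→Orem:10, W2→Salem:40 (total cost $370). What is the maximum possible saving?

45

Current plan cost = 5·8 + 10·1 + 40·8 = $370.
Optimal plan:
  W1 to Orem: 10 × $1 = $10
  W1 to Salem: 5 × $5 = $25
  W2 to Macon: 5 × $2 = $10
  W2 to Salem: 35 × $8 = $280
Optimal cost = $325.
Saving = 370 − 325 = $45.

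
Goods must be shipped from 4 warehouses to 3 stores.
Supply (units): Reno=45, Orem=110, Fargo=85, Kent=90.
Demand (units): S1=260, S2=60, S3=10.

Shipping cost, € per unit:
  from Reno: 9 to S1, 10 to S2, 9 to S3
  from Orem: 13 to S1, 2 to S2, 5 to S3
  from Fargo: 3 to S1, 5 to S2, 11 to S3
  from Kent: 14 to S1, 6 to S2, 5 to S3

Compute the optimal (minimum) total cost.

An optimal shipping plan:
  Reno–S1: 45 units
  Orem–S1: 50 units
  Orem–S2: 60 units
  Fargo–S1: 85 units
  Kent–S1: 80 units
  Kent–S3: 10 units
Total cost = €2600.

2600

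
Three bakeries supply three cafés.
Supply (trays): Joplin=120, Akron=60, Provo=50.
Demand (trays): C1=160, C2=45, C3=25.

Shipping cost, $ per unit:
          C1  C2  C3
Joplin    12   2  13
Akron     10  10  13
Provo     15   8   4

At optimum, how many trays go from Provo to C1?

Solving gives:
  Joplin→C1: 75 trays
  Joplin→C2: 45 trays
  Akron→C1: 60 trays
  Provo→C1: 25 trays
  Provo→C3: 25 trays
Total cost = $2065.
So Provo→C1 carries 25 trays.

25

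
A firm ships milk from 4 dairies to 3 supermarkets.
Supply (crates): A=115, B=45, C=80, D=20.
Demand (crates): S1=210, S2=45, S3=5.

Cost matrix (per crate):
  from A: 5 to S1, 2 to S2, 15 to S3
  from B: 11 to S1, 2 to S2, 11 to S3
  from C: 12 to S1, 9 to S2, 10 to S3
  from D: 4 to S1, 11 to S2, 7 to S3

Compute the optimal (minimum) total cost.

1695

An optimal shipping plan:
  A–S1: 115 × 5 = 575
  B–S2: 45 × 2 = 90
  C–S1: 75 × 12 = 900
  C–S3: 5 × 10 = 50
  D–S1: 20 × 4 = 80
Total = 575 + 90 + 900 + 50 + 80 = 1695.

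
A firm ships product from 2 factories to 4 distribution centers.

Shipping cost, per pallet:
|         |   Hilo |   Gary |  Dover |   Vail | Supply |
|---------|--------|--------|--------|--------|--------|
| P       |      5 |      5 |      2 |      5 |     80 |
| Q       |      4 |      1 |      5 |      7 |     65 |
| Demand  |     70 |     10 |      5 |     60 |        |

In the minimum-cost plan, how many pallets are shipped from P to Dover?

5

Optimal shipments:
  P->Hilo: 15 × 5 = 75
  P->Dover: 5 × 2 = 10
  P->Vail: 60 × 5 = 300
  Q->Hilo: 55 × 4 = 220
  Q->Gary: 10 × 1 = 10
Total cost = 615.
So P→Dover carries 5 pallets.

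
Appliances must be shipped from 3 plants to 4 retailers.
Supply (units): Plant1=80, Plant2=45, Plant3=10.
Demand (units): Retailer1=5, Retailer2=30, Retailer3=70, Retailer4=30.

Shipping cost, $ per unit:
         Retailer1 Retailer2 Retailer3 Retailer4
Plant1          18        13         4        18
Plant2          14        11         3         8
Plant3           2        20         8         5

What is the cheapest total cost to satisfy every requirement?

A cheapest plan:
  Plant1–Retailer2: 10 units
  Plant1–Retailer3: 70 units
  Plant2–Retailer2: 20 units
  Plant2–Retailer4: 25 units
  Plant3–Retailer1: 5 units
  Plant3–Retailer4: 5 units
Total cost = $865.

865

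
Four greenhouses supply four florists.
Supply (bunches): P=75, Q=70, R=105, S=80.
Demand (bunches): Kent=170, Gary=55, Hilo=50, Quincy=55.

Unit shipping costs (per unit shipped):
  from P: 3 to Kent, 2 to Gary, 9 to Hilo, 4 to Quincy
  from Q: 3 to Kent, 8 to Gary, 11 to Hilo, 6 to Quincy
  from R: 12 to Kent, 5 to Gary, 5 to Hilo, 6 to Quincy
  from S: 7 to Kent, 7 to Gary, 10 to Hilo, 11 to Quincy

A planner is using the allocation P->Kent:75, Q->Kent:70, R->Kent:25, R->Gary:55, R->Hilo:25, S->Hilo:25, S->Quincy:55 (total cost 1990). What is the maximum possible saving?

470

Current plan cost = 75·3 + 70·3 + 25·12 + 55·5 + 25·5 + 25·10 + 55·11 = 1990.
Optimal plan:
  P–Kent: 20 × 3 = 60
  P–Gary: 55 × 2 = 110
  Q–Kent: 70 × 3 = 210
  R–Hilo: 50 × 5 = 250
  R–Quincy: 55 × 6 = 330
  S–Kent: 80 × 7 = 560
Optimal cost = 1520.
Saving = 1990 − 1520 = 470.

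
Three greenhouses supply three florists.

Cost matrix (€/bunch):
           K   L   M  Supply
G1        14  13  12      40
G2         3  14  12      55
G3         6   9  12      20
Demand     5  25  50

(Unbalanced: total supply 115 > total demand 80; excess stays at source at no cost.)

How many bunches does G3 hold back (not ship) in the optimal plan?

0

Minimum-cost shipments:
  G1->L: 5 × €13 = €65
  G2->K: 5 × €3 = €15
  G2->M: 50 × €12 = €600
  G3->L: 20 × €9 = €180
Total cost = €860.
G3 ships 20 of its 20, leaving 0.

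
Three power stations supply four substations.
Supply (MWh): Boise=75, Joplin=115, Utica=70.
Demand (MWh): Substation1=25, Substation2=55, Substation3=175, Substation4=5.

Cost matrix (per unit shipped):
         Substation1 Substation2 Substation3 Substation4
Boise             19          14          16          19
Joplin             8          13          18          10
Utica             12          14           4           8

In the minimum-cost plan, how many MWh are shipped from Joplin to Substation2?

Optimal shipments:
  Boise->Substation3: 75 × 16 = 1200
  Joplin->Substation1: 25 × 8 = 200
  Joplin->Substation2: 55 × 13 = 715
  Joplin->Substation3: 30 × 18 = 540
  Joplin->Substation4: 5 × 10 = 50
  Utica->Substation3: 70 × 4 = 280
Total cost = 2985.
So Joplin→Substation2 carries 55 MWh.

55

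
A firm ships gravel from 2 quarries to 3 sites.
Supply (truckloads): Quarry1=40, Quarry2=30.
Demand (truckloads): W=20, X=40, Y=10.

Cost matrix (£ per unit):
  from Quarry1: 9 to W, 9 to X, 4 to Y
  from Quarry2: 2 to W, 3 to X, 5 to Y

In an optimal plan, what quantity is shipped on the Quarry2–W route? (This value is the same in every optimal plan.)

Optimal shipments:
  Quarry1->X: 30 truckloads
  Quarry1->Y: 10 truckloads
  Quarry2->W: 20 truckloads
  Quarry2->X: 10 truckloads
Total cost = £380.
So Quarry2→W carries 20 truckloads.

20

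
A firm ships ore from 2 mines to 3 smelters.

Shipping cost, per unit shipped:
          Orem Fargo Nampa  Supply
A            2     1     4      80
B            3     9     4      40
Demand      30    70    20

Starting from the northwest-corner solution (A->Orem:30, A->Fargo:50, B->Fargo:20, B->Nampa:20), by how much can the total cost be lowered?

Current plan cost = 30·2 + 50·1 + 20·9 + 20·4 = 370.
Optimal plan:
  A to Orem: 10 × 2 = 20
  A to Fargo: 70 × 1 = 70
  B to Orem: 20 × 3 = 60
  B to Nampa: 20 × 4 = 80
Optimal cost = 230.
Saving = 370 − 230 = 140.

140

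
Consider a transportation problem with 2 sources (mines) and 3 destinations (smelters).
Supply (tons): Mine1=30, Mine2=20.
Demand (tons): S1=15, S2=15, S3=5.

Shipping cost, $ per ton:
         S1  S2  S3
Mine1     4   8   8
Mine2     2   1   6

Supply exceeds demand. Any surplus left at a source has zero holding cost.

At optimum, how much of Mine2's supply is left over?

0

Minimum-cost shipments:
  Mine1 to S1: 15 × $4 = $60
  Mine2 to S2: 15 × $1 = $15
  Mine2 to S3: 5 × $6 = $30
Total cost = $105.
Mine2 ships 20 of its 20, leaving 0.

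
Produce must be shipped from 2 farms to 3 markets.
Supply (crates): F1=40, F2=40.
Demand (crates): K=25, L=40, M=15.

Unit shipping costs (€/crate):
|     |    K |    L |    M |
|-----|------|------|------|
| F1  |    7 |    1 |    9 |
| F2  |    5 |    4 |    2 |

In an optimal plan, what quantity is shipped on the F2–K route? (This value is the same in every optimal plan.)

The minimum-cost plan:
  F1->L: 40 × €1 = €40
  F2->K: 25 × €5 = €125
  F2->M: 15 × €2 = €30
Total cost = €195.
So F2→K carries 25 crates.

25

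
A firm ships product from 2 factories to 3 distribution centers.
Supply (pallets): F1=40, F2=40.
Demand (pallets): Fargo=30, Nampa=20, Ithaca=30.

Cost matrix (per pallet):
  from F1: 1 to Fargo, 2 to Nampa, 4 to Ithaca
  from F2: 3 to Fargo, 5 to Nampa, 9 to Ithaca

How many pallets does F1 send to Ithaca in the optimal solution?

30

Optimal shipments:
  F1 to Nampa: 10 pallets
  F1 to Ithaca: 30 pallets
  F2 to Fargo: 30 pallets
  F2 to Nampa: 10 pallets
Total cost = 280.
So F1→Ithaca carries 30 pallets.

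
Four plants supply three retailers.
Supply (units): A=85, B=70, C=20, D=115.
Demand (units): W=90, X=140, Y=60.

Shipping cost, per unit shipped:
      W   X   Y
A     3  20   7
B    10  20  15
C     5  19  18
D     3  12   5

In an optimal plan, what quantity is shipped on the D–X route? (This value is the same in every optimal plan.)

70

Optimal shipments:
  A->W: 70 × 3 = 210
  A->Y: 15 × 7 = 105
  B->X: 70 × 20 = 1400
  C->W: 20 × 5 = 100
  D->X: 70 × 12 = 840
  D->Y: 45 × 5 = 225
Total cost = 2880.
So D→X carries 70 units.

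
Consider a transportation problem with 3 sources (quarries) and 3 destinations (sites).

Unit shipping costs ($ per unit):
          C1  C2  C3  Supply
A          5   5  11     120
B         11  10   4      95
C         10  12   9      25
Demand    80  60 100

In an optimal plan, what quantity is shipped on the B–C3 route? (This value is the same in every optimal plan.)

95

The minimum-cost plan:
  A->C1: 60 × $5 = $300
  A->C2: 60 × $5 = $300
  B->C3: 95 × $4 = $380
  C->C1: 20 × $10 = $200
  C->C3: 5 × $9 = $45
Total cost = $1225.
So B→C3 carries 95 truckloads.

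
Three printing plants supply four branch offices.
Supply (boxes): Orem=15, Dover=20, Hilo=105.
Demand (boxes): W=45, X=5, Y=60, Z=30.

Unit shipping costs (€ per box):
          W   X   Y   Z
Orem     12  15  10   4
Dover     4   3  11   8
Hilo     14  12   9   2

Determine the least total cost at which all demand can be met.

An optimal shipping plan:
  Orem->W: 15 × €12 = €180
  Dover->W: 20 × €4 = €80
  Hilo->W: 10 × €14 = €140
  Hilo->X: 5 × €12 = €60
  Hilo->Y: 60 × €9 = €540
  Hilo->Z: 30 × €2 = €60
Total = 180 + 80 + 140 + 60 + 540 + 60 = €1060.
(Supply check: Orem ships 15; Dover ships 20; Hilo ships 105.)

1060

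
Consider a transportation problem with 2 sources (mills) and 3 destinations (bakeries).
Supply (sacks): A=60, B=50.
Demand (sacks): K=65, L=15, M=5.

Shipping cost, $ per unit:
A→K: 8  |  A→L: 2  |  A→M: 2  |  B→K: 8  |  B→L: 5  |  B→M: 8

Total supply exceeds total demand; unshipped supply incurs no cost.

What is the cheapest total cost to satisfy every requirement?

560

An optimal shipping plan:
  A→K: 15 × $8 = $120
  A→L: 15 × $2 = $30
  A→M: 5 × $2 = $10
  B→K: 50 × $8 = $400
Total = 120 + 30 + 10 + 400 = $560.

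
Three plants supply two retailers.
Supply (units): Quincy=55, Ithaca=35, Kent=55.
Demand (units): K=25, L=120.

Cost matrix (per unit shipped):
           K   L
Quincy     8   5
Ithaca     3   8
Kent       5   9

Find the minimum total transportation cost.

925

A cheapest plan:
  Quincy to L: 55 × 5 = 275
  Ithaca to K: 25 × 3 = 75
  Ithaca to L: 10 × 8 = 80
  Kent to L: 55 × 9 = 495
Total = 275 + 75 + 80 + 495 = 925.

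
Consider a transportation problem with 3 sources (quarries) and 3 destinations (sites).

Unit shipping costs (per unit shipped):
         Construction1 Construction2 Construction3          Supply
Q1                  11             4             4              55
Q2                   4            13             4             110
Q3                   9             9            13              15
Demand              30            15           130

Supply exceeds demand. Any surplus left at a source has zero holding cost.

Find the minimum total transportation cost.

A cheapest plan:
  Q1 to Construction2: 15 × 4 = 60
  Q1 to Construction3: 40 × 4 = 160
  Q2 to Construction1: 20 × 4 = 80
  Q2 to Construction3: 90 × 4 = 360
  Q3 to Construction1: 10 × 9 = 90
Total = 60 + 160 + 80 + 360 + 90 = 750.

750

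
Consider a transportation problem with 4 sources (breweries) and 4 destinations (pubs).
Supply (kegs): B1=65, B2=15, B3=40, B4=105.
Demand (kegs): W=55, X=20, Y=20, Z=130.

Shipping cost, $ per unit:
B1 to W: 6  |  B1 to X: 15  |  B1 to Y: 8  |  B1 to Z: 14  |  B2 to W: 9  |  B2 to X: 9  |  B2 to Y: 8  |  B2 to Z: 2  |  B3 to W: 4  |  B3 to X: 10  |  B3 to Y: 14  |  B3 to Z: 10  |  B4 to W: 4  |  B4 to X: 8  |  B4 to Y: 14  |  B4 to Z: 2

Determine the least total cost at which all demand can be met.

1010

One minimum-cost allocation:
  B1–W: 45 kegs
  B1–Y: 20 kegs
  B2–Z: 15 kegs
  B3–W: 10 kegs
  B3–X: 20 kegs
  B3–Z: 10 kegs
  B4–Z: 105 kegs
Total cost = $1010.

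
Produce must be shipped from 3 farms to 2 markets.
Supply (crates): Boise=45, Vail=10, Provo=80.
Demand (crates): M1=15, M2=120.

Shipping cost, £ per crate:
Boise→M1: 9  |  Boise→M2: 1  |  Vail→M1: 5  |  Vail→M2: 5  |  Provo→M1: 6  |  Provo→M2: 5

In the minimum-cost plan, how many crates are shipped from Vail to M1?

10

Optimal shipments:
  Boise–M2: 45 × £1 = £45
  Vail–M1: 10 × £5 = £50
  Provo–M1: 5 × £6 = £30
  Provo–M2: 75 × £5 = £375
Total cost = £500.
So Vail→M1 carries 10 crates.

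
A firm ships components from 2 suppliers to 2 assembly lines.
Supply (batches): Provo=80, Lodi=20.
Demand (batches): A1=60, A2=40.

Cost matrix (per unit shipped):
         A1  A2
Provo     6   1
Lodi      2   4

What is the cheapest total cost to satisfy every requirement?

A cheapest plan:
  Provo→A1: 40 × 6 = 240
  Provo→A2: 40 × 1 = 40
  Lodi→A1: 20 × 2 = 40
Total = 240 + 40 + 40 = 320.

320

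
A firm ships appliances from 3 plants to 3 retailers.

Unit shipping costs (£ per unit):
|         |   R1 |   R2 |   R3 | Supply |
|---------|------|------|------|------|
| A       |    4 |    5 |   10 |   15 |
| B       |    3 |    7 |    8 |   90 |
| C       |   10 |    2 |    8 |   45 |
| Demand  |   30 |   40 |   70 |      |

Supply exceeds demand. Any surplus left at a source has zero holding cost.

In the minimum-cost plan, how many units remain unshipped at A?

Minimum-cost shipments:
  A to R1: 5 × £4 = £20
  B to R1: 25 × £3 = £75
  B to R3: 65 × £8 = £520
  C to R2: 40 × £2 = £80
  C to R3: 5 × £8 = £40
Total cost = £735.
A ships 5 of its 15, leaving 10.

10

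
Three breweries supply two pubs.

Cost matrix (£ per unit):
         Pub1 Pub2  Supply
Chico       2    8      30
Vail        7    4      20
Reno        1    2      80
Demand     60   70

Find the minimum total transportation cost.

A cheapest plan:
  Chico->Pub1: 30 × £2 = £60
  Vail->Pub2: 20 × £4 = £80
  Reno->Pub1: 30 × £1 = £30
  Reno->Pub2: 50 × £2 = £100
Total = 60 + 80 + 30 + 100 = £270.

270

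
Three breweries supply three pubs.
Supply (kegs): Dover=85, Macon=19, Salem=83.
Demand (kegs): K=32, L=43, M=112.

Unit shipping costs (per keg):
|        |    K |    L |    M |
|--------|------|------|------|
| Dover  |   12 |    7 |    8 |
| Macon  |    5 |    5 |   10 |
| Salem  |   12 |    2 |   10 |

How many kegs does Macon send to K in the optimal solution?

19

Solving gives:
  Dover→M: 85 × 8 = 680
  Macon→K: 19 × 5 = 95
  Salem→K: 13 × 12 = 156
  Salem→L: 43 × 2 = 86
  Salem→M: 27 × 10 = 270
Total cost = 1287.
So Macon→K carries 19 kegs.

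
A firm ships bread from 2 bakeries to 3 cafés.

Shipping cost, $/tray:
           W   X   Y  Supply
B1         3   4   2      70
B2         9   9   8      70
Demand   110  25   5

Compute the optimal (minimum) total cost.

An optimal shipping plan:
  B1->W: 65 × $3 = $195
  B1->Y: 5 × $2 = $10
  B2->W: 45 × $9 = $405
  B2->X: 25 × $9 = $225
Total = 195 + 10 + 405 + 225 = $835.
(Supply check: B1 ships 70; B2 ships 70.)

835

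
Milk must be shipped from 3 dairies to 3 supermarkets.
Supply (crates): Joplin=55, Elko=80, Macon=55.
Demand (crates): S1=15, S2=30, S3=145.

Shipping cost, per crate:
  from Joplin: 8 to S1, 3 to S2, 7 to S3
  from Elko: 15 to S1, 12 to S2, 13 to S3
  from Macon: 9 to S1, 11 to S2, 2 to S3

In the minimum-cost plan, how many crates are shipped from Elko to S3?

80

Optimal shipments:
  Joplin–S1: 15 × 8 = 120
  Joplin–S2: 30 × 3 = 90
  Joplin–S3: 10 × 7 = 70
  Elko–S3: 80 × 13 = 1040
  Macon–S3: 55 × 2 = 110
Total cost = 1430.
So Elko→S3 carries 80 crates.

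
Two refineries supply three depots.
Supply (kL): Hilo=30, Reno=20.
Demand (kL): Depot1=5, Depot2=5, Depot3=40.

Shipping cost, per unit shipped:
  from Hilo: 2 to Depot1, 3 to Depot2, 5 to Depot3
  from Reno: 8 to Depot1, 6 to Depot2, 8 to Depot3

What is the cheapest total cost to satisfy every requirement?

Optimal allocation:
  Hilo->Depot1: 5 kL
  Hilo->Depot2: 5 kL
  Hilo->Depot3: 20 kL
  Reno->Depot3: 20 kL
Total cost = 285.

285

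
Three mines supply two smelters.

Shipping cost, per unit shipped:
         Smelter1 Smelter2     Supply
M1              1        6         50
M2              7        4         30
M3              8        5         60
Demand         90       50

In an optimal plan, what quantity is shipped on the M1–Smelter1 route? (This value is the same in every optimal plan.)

50

The minimum-cost plan:
  M1 to Smelter1: 50 tons
  M2 to Smelter1: 30 tons
  M3 to Smelter1: 10 tons
  M3 to Smelter2: 50 tons
Total cost = 590.
So M1→Smelter1 carries 50 tons.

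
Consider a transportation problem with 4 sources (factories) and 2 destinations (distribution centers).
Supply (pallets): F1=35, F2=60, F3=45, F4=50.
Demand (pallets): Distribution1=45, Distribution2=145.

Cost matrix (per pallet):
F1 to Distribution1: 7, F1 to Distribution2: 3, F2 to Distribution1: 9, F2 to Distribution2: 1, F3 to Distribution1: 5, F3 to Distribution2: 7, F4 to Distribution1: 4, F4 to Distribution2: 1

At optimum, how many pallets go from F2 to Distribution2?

60

Solving gives:
  F1 to Distribution2: 35 × 3 = 105
  F2 to Distribution2: 60 × 1 = 60
  F3 to Distribution1: 45 × 5 = 225
  F4 to Distribution2: 50 × 1 = 50
Total cost = 440.
So F2→Distribution2 carries 60 pallets.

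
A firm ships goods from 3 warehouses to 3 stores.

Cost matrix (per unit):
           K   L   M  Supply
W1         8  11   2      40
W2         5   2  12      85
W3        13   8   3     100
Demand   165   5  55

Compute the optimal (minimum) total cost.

Optimal allocation:
  W1->K: 40 × 8 = 320
  W2->K: 85 × 5 = 425
  W3->K: 40 × 13 = 520
  W3->L: 5 × 8 = 40
  W3->M: 55 × 3 = 165
Total = 320 + 425 + 520 + 40 + 165 = 1470.

1470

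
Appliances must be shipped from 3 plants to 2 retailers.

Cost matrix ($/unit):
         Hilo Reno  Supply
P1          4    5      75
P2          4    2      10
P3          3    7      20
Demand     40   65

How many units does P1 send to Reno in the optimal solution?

The minimum-cost plan:
  P1→Hilo: 20 units
  P1→Reno: 55 units
  P2→Reno: 10 units
  P3→Hilo: 20 units
Total cost = $435.
So P1→Reno carries 55 units.

55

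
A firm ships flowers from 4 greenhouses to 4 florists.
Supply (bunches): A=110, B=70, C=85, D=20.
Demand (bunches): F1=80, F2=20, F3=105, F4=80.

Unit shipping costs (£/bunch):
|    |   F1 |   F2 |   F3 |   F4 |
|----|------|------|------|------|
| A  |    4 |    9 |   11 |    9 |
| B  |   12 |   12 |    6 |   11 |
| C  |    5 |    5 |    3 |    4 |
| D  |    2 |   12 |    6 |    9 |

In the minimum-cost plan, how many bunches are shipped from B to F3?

70

Optimal shipments:
  A–F1: 60 × £4 = £240
  A–F2: 20 × £9 = £180
  A–F4: 30 × £9 = £270
  B–F3: 70 × £6 = £420
  C–F3: 35 × £3 = £105
  C–F4: 50 × £4 = £200
  D–F1: 20 × £2 = £40
Total cost = £1455.
So B→F3 carries 70 bunches.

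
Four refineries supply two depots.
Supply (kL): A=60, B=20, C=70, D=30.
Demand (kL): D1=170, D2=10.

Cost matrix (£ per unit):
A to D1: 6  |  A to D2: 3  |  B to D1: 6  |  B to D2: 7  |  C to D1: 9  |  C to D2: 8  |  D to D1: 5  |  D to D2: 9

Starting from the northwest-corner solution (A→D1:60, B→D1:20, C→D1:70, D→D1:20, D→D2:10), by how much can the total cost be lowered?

Current plan cost = 60·6 + 20·6 + 70·9 + 20·5 + 10·9 = £1300.
Optimal plan:
  A->D1: 50 kL
  A->D2: 10 kL
  B->D1: 20 kL
  C->D1: 70 kL
  D->D1: 30 kL
Optimal cost = £1230.
Saving = 1300 − 1230 = £70.

70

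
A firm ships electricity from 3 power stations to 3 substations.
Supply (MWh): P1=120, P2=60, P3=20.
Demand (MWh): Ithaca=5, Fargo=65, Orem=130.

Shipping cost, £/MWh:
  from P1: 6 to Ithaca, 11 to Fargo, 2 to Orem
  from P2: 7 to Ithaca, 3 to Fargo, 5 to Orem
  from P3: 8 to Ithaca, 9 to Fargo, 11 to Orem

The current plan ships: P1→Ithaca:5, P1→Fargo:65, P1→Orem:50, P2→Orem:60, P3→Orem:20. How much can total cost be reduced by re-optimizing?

750

Current plan cost = 5·6 + 65·11 + 50·2 + 60·5 + 20·11 = £1365.
Optimal plan:
  P1–Orem: 120 × £2 = £240
  P2–Fargo: 50 × £3 = £150
  P2–Orem: 10 × £5 = £50
  P3–Ithaca: 5 × £8 = £40
  P3–Fargo: 15 × £9 = £135
Optimal cost = £615.
Saving = 1365 − 615 = £750.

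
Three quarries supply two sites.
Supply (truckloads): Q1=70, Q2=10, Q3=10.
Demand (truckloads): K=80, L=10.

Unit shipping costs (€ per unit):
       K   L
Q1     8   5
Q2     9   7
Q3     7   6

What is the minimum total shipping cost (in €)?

690

One minimum-cost allocation:
  Q1→K: 60 × €8 = €480
  Q1→L: 10 × €5 = €50
  Q2→K: 10 × €9 = €90
  Q3→K: 10 × €7 = €70
Total = 480 + 50 + 90 + 70 = €690.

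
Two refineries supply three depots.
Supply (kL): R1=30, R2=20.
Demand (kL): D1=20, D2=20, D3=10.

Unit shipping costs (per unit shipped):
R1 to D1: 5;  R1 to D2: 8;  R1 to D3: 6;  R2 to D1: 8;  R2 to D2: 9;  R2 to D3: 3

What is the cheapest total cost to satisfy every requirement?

300

A cheapest plan:
  R1->D1: 20 kL
  R1->D2: 10 kL
  R2->D2: 10 kL
  R2->D3: 10 kL
Total cost = 300.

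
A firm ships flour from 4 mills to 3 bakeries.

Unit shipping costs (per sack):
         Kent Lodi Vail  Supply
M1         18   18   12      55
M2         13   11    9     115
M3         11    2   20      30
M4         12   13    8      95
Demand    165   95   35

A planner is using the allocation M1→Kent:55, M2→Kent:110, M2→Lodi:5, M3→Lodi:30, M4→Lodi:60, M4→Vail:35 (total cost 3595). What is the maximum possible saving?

250

Current plan cost = 55·18 + 110·13 + 5·11 + 30·2 + 60·13 + 35·8 = 3595.
Optimal plan:
  M1–Kent: 20 × 18 = 360
  M1–Vail: 35 × 12 = 420
  M2–Kent: 50 × 13 = 650
  M2–Lodi: 65 × 11 = 715
  M3–Lodi: 30 × 2 = 60
  M4–Kent: 95 × 12 = 1140
Optimal cost = 3345.
Saving = 3595 − 3345 = 250.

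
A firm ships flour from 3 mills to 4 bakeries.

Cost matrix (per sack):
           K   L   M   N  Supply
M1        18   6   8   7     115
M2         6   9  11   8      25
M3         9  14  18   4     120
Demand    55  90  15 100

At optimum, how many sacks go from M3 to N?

90

Optimal shipments:
  M1→L: 90 × 6 = 540
  M1→M: 15 × 8 = 120
  M1→N: 10 × 7 = 70
  M2→K: 25 × 6 = 150
  M3→K: 30 × 9 = 270
  M3→N: 90 × 4 = 360
Total cost = 1510.
So M3→N carries 90 sacks.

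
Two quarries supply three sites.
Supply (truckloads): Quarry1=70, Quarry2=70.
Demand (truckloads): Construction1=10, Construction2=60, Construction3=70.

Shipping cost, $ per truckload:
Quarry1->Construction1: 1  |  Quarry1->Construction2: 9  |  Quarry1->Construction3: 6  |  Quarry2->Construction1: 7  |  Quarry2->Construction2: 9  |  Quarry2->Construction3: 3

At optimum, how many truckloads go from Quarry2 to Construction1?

Optimal shipments:
  Quarry1–Construction1: 10 × $1 = $10
  Quarry1–Construction2: 60 × $9 = $540
  Quarry2–Construction3: 70 × $3 = $210
Total cost = $760.
The route Quarry2→Construction1 is not used.

0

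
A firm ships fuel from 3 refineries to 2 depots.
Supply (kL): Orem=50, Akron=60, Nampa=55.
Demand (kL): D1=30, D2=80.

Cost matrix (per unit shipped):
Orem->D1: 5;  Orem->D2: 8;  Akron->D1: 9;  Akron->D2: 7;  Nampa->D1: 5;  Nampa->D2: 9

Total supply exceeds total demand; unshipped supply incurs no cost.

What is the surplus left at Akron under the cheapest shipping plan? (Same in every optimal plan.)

0

An optimal plan:
  Orem–D2: 20 × 8 = 160
  Akron–D2: 60 × 7 = 420
  Nampa–D1: 30 × 5 = 150
Total cost = 730.
Akron ships 60 of its 60, leaving 0.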